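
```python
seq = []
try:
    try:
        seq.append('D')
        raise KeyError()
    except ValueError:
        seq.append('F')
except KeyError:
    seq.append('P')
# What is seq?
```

Step-by-step execution trace:
1. Inner try: `seq.append('D')` → seq = ['D'].
2. `raise KeyError()` raises KeyError.
3. Inner `except ValueError` does not match KeyError; exception propagates to outer try.
4. Outer `except KeyError` matches → `seq.append('P')` → seq = ['D', 'P'].
Result: ['D', 'P']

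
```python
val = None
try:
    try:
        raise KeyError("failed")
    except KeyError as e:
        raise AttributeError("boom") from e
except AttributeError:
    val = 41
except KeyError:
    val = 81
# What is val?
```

Step-by-step execution trace:
1. Inner try raises KeyError; inner `except KeyError as e` catches it.
2. `raise AttributeError(...) from e` raises AttributeError (KeyError is attached as __cause__, but only AttributeError is active).
3. Outer `except AttributeError` matches → val = 41.
4. `except KeyError` is not reached.
Result: 41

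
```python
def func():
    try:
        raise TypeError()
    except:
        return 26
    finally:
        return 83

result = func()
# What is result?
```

Step-by-step execution trace:
1. `func()` enters try: `raise TypeError()` raises TypeError.
2. bare `except` matches → `return 26` sets pending return value 26.
3. Before returning, `finally: return 83` runs and overrides the pending return.
4. func() returns 83 → result = 83.
Result: 83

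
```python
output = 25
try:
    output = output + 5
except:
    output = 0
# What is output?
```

Step-by-step execution trace:
1. output starts at 25.
2. try: `output = output + 5` → output = 30. No exception raised.
3. `except` is skipped.
Result: 30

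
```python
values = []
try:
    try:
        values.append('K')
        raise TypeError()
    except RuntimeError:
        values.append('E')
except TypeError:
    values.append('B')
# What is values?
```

Step-by-step execution trace:
1. Inner try: `values.append('K')` → values = ['K'].
2. `raise TypeError()` raises TypeError.
3. Inner `except RuntimeError` does not match TypeError; exception propagates to outer try.
4. Outer `except TypeError` matches → `values.append('B')` → values = ['K', 'B'].
Result: ['K', 'B']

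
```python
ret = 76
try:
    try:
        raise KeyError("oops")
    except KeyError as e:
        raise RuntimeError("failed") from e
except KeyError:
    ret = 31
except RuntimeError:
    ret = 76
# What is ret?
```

Step-by-step execution trace:
1. Inner try raises KeyError; inner `except KeyError as e` catches it.
2. `raise RuntimeError(...) from e` raises RuntimeError (KeyError is attached as __cause__, but only RuntimeError is active).
3. Outer `except KeyError` does not match RuntimeError; skipped.
4. Outer `except RuntimeError` matches → ret = 76.
Result: 76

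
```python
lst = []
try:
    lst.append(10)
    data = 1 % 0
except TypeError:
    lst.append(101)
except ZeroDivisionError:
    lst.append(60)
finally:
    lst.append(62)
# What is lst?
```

Step-by-step execution trace:
1. try: `lst.append(10)` → lst = [10].
2. `data = 1 % 0` raises ZeroDivisionError.
3. `except TypeError` does not match ZeroDivisionError; skipped.
4. `except ZeroDivisionError` matches → `lst.append(60)` → lst = [10, 60].
5. finally always runs: `lst.append(62)` → lst = [10, 60, 62].
Result: [10, 60, 62]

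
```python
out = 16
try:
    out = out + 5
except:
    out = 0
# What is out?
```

Step-by-step execution trace:
1. out starts at 16.
2. try: `out = out + 5` → out = 21. No exception raised.
3. `except` is skipped.
Result: 21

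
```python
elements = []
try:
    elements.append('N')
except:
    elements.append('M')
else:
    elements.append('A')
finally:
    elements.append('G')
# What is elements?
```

Step-by-step execution trace:
1. try: `elements.append('N')` → elements = ['N']. No exception raised.
2. `except` is skipped.
3. `else` runs: `elements.append('A')` → elements = ['N', 'A'].
4. `finally` always runs: `elements.append('G')` → elements = ['N', 'A', 'G'].
Result: ['N', 'A', 'G']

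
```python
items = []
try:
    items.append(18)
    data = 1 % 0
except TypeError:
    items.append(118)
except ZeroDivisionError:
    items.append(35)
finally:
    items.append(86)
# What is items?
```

Step-by-step execution trace:
1. try: `items.append(18)` → items = [18].
2. `data = 1 % 0` raises ZeroDivisionError.
3. `except TypeError` does not match ZeroDivisionError; skipped.
4. `except ZeroDivisionError` matches → `items.append(35)` → items = [18, 35].
5. finally always runs: `items.append(86)` → items = [18, 35, 86].
Result: [18, 35, 86]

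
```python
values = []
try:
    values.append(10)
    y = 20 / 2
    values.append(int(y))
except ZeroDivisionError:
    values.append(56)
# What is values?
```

Step-by-step execution trace:
1. try: `values.append(10)` → values = [10].
2. `y = 20 / 2` → y = 10.0. No exception raised.
3. `values.append(int(y))` → values = [10, 10].
4. `except ZeroDivisionError` is skipped (no exception was raised).
Result: [10, 10]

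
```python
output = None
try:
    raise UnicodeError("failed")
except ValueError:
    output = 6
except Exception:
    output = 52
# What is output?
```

Step-by-step execution trace:
1. `raise UnicodeError(...)` raises UnicodeError.
2. `except ValueError` matches (UnicodeError is a subclass of ValueError) → output = 6.
3. `except Exception` is not reached.
Result: 6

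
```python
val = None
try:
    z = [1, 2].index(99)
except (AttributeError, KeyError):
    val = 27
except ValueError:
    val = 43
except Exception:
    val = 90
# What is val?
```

Step-by-step execution trace:
1. `z = [1, 2].index(99)` raises ValueError.
2. `except (AttributeError, KeyError)` does not match ValueError; skipped.
3. `except ValueError` matches (exact type match) → val = 43.
4. `except Exception` is not reached.
Result: 43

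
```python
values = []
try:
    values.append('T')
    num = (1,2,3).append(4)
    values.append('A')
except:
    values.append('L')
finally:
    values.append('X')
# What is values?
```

Step-by-step execution trace:
1. try: `values.append('T')` → values = ['T'].
2. `num = (1,2,3).append(4)` raises AttributeError; `values.append('A')` is not reached.
3. bare `except` matches → `values.append('L')` → values = ['T', 'L'].
4. finally always runs: `values.append('X')` → values = ['T', 'L', 'X'].
Result: ['T', 'L', 'X']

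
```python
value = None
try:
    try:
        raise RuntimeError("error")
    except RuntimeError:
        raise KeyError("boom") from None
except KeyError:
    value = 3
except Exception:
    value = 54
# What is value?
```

Step-by-step execution trace:
1. Inner try raises RuntimeError; inner `except RuntimeError` catches it.
2. `raise KeyError(...) from None` raises KeyError (from None suppresses __context__, but the active exception is still KeyError).
3. Outer `except KeyError` matches → value = 3.
4. `except Exception` is not reached.
Result: 3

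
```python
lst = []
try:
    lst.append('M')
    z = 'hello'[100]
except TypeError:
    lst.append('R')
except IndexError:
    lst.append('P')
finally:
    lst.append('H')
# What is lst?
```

Step-by-step execution trace:
1. try: `lst.append('M')` → lst = ['M'].
2. `z = 'hello'[100]` raises IndexError.
3. `except TypeError` does not match IndexError; skipped.
4. `except IndexError` matches → `lst.append('P')` → lst = ['M', 'P'].
5. finally always runs: `lst.append('H')` → lst = ['M', 'P', 'H'].
Result: ['M', 'P', 'H']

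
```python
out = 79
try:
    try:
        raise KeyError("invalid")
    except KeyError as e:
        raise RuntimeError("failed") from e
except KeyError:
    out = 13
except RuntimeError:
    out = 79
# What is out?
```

Step-by-step execution trace:
1. Inner try raises KeyError; inner `except KeyError as e` catches it.
2. `raise RuntimeError(...) from e` raises RuntimeError (KeyError is attached as __cause__, but only RuntimeError is active).
3. Outer `except KeyError` does not match RuntimeError; skipped.
4. Outer `except RuntimeError` matches → out = 79.
Result: 79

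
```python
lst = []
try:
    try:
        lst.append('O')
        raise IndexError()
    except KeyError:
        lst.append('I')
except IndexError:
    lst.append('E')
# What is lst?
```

Step-by-step execution trace:
1. Inner try: `lst.append('O')` → lst = ['O'].
2. `raise IndexError()` raises IndexError.
3. Inner `except KeyError` does not match IndexError; exception propagates to outer try.
4. Outer `except IndexError` matches → `lst.append('E')` → lst = ['O', 'E'].
Result: ['O', 'E']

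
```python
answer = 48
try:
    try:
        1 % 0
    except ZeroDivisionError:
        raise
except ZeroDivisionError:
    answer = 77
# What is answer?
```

Step-by-step execution trace:
1. Inner try: `1 % 0` raises ZeroDivisionError.
2. Inner `except ZeroDivisionError` matches; bare `raise` re-raises the same ZeroDivisionError.
3. Outer `except ZeroDivisionError` matches → answer = 77.
Result: 77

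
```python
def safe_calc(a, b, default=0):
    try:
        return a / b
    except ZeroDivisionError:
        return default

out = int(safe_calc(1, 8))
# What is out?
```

Step-by-step execution trace:
1. `safe_calc(1, 8)` enters try: `return 1 / 8` → returns 0.125. No exception raised.
2. `except ZeroDivisionError` is skipped.
3. `int(0.125)` → 0 → out = 0.
Result: 0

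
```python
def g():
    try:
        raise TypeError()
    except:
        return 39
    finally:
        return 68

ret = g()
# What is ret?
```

Step-by-step execution trace:
1. `g()` enters try: `raise TypeError()` raises TypeError.
2. bare `except` matches → `return 39` sets pending return value 39.
3. Before returning, `finally: return 68` runs and overrides the pending return.
4. g() returns 68 → ret = 68.
Result: 68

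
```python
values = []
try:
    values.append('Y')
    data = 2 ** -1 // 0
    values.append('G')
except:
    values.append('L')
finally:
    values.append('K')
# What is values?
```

Step-by-step execution trace:
1. try: `values.append('Y')` → values = ['Y'].
2. `data = 2 ** -1 // 0` raises ZeroDivisionError; `values.append('G')` is not reached.
3. bare `except` matches → `values.append('L')` → values = ['Y', 'L'].
4. finally always runs: `values.append('K')` → values = ['Y', 'L', 'K'].
Result: ['Y', 'L', 'K']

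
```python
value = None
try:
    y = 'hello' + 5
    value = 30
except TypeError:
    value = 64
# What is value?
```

Step-by-step execution trace:
1. `y = 'hello' + 5` raises TypeError.
2. `value = 30` is not reached.
3. `except TypeError` matches → value = 64.
Result: 64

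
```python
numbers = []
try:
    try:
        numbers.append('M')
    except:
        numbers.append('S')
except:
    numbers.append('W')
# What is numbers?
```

Step-by-step execution trace:
1. Inner try: `numbers.append('M')` → numbers = ['M']. No exception raised.
2. Inner `except` is skipped.
3. Inner try completes normally; outer `except` is skipped.
Result: ['M']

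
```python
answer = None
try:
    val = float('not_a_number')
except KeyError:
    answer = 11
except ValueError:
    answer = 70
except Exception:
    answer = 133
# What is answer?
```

Step-by-step execution trace:
1. `val = float('not_a_number')` raises ValueError.
2. `except KeyError` does not match ValueError; skipped.
3. `except ValueError` matches → answer = 70.
4. Remaining except clauses are skipped.
Result: 70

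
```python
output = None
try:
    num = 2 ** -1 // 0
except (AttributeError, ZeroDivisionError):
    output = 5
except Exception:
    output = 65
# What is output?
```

Step-by-step execution trace:
1. `num = 2 ** -1 // 0` raises ZeroDivisionError.
2. `except (AttributeError, ZeroDivisionError)` matches (ZeroDivisionError is in the tuple) → output = 5.
3. `except Exception` is not reached.
Result: 5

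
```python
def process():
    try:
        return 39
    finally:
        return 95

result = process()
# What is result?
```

Step-by-step execution trace:
1. `process()` enters try: `return 39` sets pending return value 39.
2. Before returning, `finally: return 95` runs and overrides the pending return.
3. process() returns 95 → result = 95.
Result: 95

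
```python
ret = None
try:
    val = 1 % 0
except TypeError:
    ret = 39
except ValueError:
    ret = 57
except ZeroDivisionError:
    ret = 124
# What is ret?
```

Step-by-step execution trace:
1. `val = 1 % 0` raises ZeroDivisionError.
2. `except TypeError` does not match ZeroDivisionError; skipped.
3. `except ValueError` does not match ZeroDivisionError; skipped.
4. `except ZeroDivisionError` matches → ret = 124.
Result: 124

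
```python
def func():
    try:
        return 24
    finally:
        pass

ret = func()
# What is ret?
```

Step-by-step execution trace:
1. `func()` enters try: `return 24` sets pending return value 24.
2. Before returning, `finally: pass` runs (no effect).
3. func() returns 24 → ret = 24.
Result: 24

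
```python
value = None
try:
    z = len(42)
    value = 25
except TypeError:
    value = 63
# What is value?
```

Step-by-step execution trace:
1. `z = len(42)` raises TypeError.
2. `value = 25` is not reached.
3. `except TypeError` matches → value = 63.
Result: 63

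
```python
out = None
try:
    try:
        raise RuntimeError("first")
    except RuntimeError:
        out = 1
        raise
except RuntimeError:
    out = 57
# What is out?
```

Step-by-step execution trace:
1. Inner try: `raise RuntimeError("first")` raises RuntimeError.
2. Inner `except RuntimeError` matches → out = 1.
3. bare `raise` re-raises the same RuntimeError.
4. Outer `except RuntimeError` matches → out = 57.
Result: 57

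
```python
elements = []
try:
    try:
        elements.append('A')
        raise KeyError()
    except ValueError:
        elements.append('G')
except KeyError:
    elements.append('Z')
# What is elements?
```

Step-by-step execution trace:
1. Inner try: `elements.append('A')` → elements = ['A'].
2. `raise KeyError()` raises KeyError.
3. Inner `except ValueError` does not match KeyError; exception propagates to outer try.
4. Outer `except KeyError` matches → `elements.append('Z')` → elements = ['A', 'Z'].
Result: ['A', 'Z']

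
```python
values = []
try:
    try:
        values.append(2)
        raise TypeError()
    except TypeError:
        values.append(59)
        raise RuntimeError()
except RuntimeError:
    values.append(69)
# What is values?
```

Step-by-step execution trace:
1. Inner try: `values.append(2)` → values = [2].
2. `raise TypeError()` raises TypeError.
3. Inner `except TypeError` matches → `values.append(59)` → values = [2, 59].
4. `raise RuntimeError()` raises RuntimeError; propagates to outer try.
5. Outer `except RuntimeError` matches → `values.append(69)` → values = [2, 59, 69].
Result: [2, 59, 69]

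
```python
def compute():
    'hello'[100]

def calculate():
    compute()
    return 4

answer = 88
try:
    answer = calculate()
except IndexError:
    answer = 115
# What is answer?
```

Step-by-step execution trace:
1. answer starts at 88.
2. try: `calculate()` calls `compute()`.
3. `compute()` evaluates `'hello'[100]`, which raises IndexError; it propagates through calculate (uncaught).
4. `return 4` in calculate is not reached; the assignment to answer does not complete.
5. `except IndexError` matches → answer = 115.
Result: 115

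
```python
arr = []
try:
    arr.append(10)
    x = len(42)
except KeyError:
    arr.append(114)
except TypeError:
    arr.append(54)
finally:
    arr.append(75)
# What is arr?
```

Step-by-step execution trace:
1. try: `arr.append(10)` → arr = [10].
2. `x = len(42)` raises TypeError.
3. `except KeyError` does not match TypeError; skipped.
4. `except TypeError` matches → `arr.append(54)` → arr = [10, 54].
5. finally always runs: `arr.append(75)` → arr = [10, 54, 75].
Result: [10, 54, 75]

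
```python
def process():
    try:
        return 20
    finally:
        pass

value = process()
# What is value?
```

Step-by-step execution trace:
1. `process()` enters try: `return 20` sets pending return value 20.
2. Before returning, `finally: pass` runs (no effect).
3. process() returns 20 → value = 20.
Result: 20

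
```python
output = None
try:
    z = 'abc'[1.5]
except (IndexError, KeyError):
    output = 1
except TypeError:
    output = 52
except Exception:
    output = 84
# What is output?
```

Step-by-step execution trace:
1. `z = 'abc'[1.5]` raises TypeError.
2. `except (IndexError, KeyError)` does not match TypeError; skipped.
3. `except TypeError` matches (exact type match) → output = 52.
4. `except Exception` is not reached.
Result: 52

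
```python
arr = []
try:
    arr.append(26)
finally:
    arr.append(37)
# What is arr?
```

Step-by-step execution trace:
1. try: `arr.append(26)` → arr = [26].
2. The try body completes without raising.
3. finally always runs: `arr.append(37)` → arr = [26, 37].
Result: [26, 37]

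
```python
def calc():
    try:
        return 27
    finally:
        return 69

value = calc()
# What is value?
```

Step-by-step execution trace:
1. `calc()` enters try: `return 27` sets pending return value 27.
2. Before returning, `finally: return 69` runs and overrides the pending return.
3. calc() returns 69 → value = 69.
Result: 69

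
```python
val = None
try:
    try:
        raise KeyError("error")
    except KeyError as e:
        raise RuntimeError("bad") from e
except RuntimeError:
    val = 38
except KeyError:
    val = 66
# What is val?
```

Step-by-step execution trace:
1. Inner try raises KeyError; inner `except KeyError as e` catches it.
2. `raise RuntimeError(...) from e` raises RuntimeError (KeyError is attached as __cause__, but only RuntimeError is active).
3. Outer `except RuntimeError` matches → val = 38.
4. `except KeyError` is not reached.
Result: 38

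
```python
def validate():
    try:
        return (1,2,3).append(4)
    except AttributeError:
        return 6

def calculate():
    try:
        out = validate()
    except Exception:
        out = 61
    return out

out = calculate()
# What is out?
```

Step-by-step execution trace:
1. `calculate()` calls `validate()`.
2. In validate: `(1,2,3).append(4)` raises AttributeError; `except AttributeError` catches it → returns 6.
3. In calculate: `out = validate()` → out = 6. No exception reaches calculate.
4. `except Exception` is skipped; calculate returns 6.
5. out = 6.
Result: 6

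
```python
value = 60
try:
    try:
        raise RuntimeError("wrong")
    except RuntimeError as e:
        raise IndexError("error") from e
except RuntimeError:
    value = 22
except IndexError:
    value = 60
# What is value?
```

Step-by-step execution trace:
1. Inner try raises RuntimeError; inner `except RuntimeError as e` catches it.
2. `raise IndexError(...) from e` raises IndexError (RuntimeError is attached as __cause__, but only IndexError is active).
3. Outer `except RuntimeError` does not match IndexError; skipped.
4. Outer `except IndexError` matches → value = 60.
Result: 60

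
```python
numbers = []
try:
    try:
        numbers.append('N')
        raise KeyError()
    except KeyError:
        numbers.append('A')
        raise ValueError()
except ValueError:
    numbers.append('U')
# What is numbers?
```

Step-by-step execution trace:
1. Inner try: `numbers.append('N')` → numbers = ['N'].
2. `raise KeyError()` raises KeyError.
3. Inner `except KeyError` matches → `numbers.append('A')` → numbers = ['N', 'A'].
4. `raise ValueError()` raises ValueError; propagates to outer try.
5. Outer `except ValueError` matches → `numbers.append('U')` → numbers = ['N', 'A', 'U'].
Result: ['N', 'A', 'U']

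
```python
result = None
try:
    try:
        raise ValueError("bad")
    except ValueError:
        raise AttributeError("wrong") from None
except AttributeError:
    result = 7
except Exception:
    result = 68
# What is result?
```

Step-by-step execution trace:
1. Inner try raises ValueError; inner `except ValueError` catches it.
2. `raise AttributeError(...) from None` raises AttributeError (from None suppresses __context__, but the active exception is still AttributeError).
3. Outer `except AttributeError` matches → result = 7.
4. `except Exception` is not reached.
Result: 7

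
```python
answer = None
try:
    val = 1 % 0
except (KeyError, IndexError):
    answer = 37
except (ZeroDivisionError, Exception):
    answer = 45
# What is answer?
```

Step-by-step execution trace:
1. `val = 1 % 0` raises ZeroDivisionError.
2. `except (KeyError, IndexError)` does not match ZeroDivisionError; skipped.
3. `except (ZeroDivisionError, Exception)` matches (ZeroDivisionError is in the tuple) → answer = 45.
Result: 45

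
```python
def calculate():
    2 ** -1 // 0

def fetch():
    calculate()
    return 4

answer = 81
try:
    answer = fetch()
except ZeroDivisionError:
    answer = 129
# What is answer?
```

Step-by-step execution trace:
1. answer starts at 81.
2. try: `fetch()` calls `calculate()`.
3. `calculate()` evaluates `2 ** -1 // 0`, which raises ZeroDivisionError; it propagates through fetch (uncaught).
4. `return 4` in fetch is not reached; the assignment to answer does not complete.
5. `except ZeroDivisionError` matches → answer = 129.
Result: 129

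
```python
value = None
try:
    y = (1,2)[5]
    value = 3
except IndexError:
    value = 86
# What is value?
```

Step-by-step execution trace:
1. `y = (1,2)[5]` raises IndexError.
2. `value = 3` is not reached.
3. `except IndexError` matches → value = 86.
Result: 86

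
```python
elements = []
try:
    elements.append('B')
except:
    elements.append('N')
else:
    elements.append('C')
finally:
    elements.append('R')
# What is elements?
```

Step-by-step execution trace:
1. try: `elements.append('B')` → elements = ['B']. No exception raised.
2. `except` is skipped.
3. `else` runs: `elements.append('C')` → elements = ['B', 'C'].
4. `finally` always runs: `elements.append('R')` → elements = ['B', 'C', 'R'].
Result: ['B', 'C', 'R']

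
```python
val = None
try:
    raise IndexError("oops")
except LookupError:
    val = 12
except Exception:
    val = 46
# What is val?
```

Step-by-step execution trace:
1. `raise IndexError(...)` raises IndexError.
2. `except LookupError` matches (IndexError is a subclass of LookupError) → val = 12.
3. `except Exception` is not reached.
Result: 12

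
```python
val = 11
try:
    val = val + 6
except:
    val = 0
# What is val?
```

Step-by-step execution trace:
1. val starts at 11.
2. try: `val = val + 6` → val = 17. No exception raised.
3. `except` is skipped.
Result: 17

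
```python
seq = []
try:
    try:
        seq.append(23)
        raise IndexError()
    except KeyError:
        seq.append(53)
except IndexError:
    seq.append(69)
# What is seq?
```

Step-by-step execution trace:
1. Inner try: `seq.append(23)` → seq = [23].
2. `raise IndexError()` raises IndexError.
3. Inner `except KeyError` does not match IndexError; exception propagates to outer try.
4. Outer `except IndexError` matches → `seq.append(69)` → seq = [23, 69].
Result: [23, 69]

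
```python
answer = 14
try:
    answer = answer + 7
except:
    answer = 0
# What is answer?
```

Step-by-step execution trace:
1. answer starts at 14.
2. try: `answer = answer + 7` → answer = 21. No exception raised.
3. `except` is skipped.
Result: 21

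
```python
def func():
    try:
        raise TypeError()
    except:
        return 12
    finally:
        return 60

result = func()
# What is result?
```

Step-by-step execution trace:
1. `func()` enters try: `raise TypeError()` raises TypeError.
2. bare `except` matches → `return 12` sets pending return value 12.
3. Before returning, `finally: return 60` runs and overrides the pending return.
4. func() returns 60 → result = 60.
Result: 60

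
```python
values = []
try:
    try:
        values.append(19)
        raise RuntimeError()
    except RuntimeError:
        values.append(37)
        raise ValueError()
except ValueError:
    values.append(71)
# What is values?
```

Step-by-step execution trace:
1. Inner try: `values.append(19)` → values = [19].
2. `raise RuntimeError()` raises RuntimeError.
3. Inner `except RuntimeError` matches → `values.append(37)` → values = [19, 37].
4. `raise ValueError()` raises ValueError; propagates to outer try.
5. Outer `except ValueError` matches → `values.append(71)` → values = [19, 37, 71].
Result: [19, 37, 71]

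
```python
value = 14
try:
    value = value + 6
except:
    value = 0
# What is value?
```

Step-by-step execution trace:
1. value starts at 14.
2. try: `value = value + 6` → value = 20. No exception raised.
3. `except` is skipped.
Result: 20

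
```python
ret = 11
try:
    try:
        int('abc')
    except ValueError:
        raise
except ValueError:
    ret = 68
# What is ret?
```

Step-by-step execution trace:
1. Inner try: `int('abc')` raises ValueError.
2. Inner `except ValueError` matches; bare `raise` re-raises the same ValueError.
3. Outer `except ValueError` matches → ret = 68.
Result: 68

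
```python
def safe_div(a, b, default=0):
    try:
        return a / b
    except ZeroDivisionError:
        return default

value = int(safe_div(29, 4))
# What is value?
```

Step-by-step execution trace:
1. `safe_div(29, 4)` enters try: `return 29 / 4` → returns 7.25. No exception raised.
2. `except ZeroDivisionError` is skipped.
3. `int(7.25)` → 7 → value = 7.
Result: 7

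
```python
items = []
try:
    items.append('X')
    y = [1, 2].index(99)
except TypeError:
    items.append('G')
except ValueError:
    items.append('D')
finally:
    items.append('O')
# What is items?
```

Step-by-step execution trace:
1. try: `items.append('X')` → items = ['X'].
2. `y = [1, 2].index(99)` raises ValueError.
3. `except TypeError` does not match ValueError; skipped.
4. `except ValueError` matches → `items.append('D')` → items = ['X', 'D'].
5. finally always runs: `items.append('O')` → items = ['X', 'D', 'O'].
Result: ['X', 'D', 'O']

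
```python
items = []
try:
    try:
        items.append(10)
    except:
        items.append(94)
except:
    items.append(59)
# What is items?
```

Step-by-step execution trace:
1. Inner try: `items.append(10)` → items = [10]. No exception raised.
2. Inner `except` is skipped.
3. Inner try completes normally; outer `except` is skipped.
Result: [10]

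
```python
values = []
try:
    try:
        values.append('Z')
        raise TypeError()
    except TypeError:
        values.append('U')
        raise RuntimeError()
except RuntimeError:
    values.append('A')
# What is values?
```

Step-by-step execution trace:
1. Inner try: `values.append('Z')` → values = ['Z'].
2. `raise TypeError()` raises TypeError.
3. Inner `except TypeError` matches → `values.append('U')` → values = ['Z', 'U'].
4. `raise RuntimeError()` raises RuntimeError; propagates to outer try.
5. Outer `except RuntimeError` matches → `values.append('A')` → values = ['Z', 'U', 'A'].
Result: ['Z', 'U', 'A']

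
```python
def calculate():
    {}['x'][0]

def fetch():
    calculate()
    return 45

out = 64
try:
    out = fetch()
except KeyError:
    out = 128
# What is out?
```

Step-by-step execution trace:
1. out starts at 64.
2. try: `fetch()` calls `calculate()`.
3. `calculate()` evaluates `{}['x'][0]`, which raises KeyError; it propagates through fetch (uncaught).
4. `return 45` in fetch is not reached; the assignment to out does not complete.
5. `except KeyError` matches → out = 128.
Result: 128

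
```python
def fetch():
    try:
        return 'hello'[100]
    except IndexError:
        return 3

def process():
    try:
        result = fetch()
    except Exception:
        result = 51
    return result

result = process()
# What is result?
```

Step-by-step execution trace:
1. `process()` calls `fetch()`.
2. In fetch: `'hello'[100]` raises IndexError; `except IndexError` catches it → returns 3.
3. In process: `result = fetch()` → result = 3. No exception reaches process.
4. `except Exception` is skipped; process returns 3.
5. result = 3.
Result: 3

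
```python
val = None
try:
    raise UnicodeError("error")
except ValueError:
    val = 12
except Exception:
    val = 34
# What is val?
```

Step-by-step execution trace:
1. `raise UnicodeError(...)` raises UnicodeError.
2. `except ValueError` matches (UnicodeError is a subclass of ValueError) → val = 12.
3. `except Exception` is not reached.
Result: 12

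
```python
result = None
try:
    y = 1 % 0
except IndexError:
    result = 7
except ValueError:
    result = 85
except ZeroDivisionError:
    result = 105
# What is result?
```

Step-by-step execution trace:
1. `y = 1 % 0` raises ZeroDivisionError.
2. `except IndexError` does not match ZeroDivisionError; skipped.
3. `except ValueError` does not match ZeroDivisionError; skipped.
4. `except ZeroDivisionError` matches → result = 105.
Result: 105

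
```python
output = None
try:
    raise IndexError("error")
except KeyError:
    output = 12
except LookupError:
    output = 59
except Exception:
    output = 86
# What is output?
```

Step-by-step execution trace:
1. `raise IndexError(...)` raises IndexError.
2. `except KeyError` does not match (IndexError is not a subclass of KeyError); skipped.
3. `except LookupError` matches (IndexError is a subclass of LookupError) → output = 59.
4. `except Exception` is not reached.
Result: 59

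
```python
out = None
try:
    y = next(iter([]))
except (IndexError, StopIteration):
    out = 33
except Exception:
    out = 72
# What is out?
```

Step-by-step execution trace:
1. `y = next(iter([]))` raises StopIteration.
2. `except (IndexError, StopIteration)` matches (StopIteration is in the tuple) → out = 33.
3. `except Exception` is not reached.
Result: 33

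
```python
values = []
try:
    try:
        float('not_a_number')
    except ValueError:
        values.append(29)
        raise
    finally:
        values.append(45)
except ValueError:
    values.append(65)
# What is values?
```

Step-by-step execution trace:
1. Inner try: `float('not_a_number')` raises ValueError.
2. Inner `except ValueError` matches → `values.append(29)` → values = [29].
3. bare `raise` re-raises ValueError.
4. Inner `finally` runs during unwinding: `values.append(45)` → values = [29, 45].
5. Outer `except ValueError` matches → `values.append(65)` → values = [29, 45, 65].
Result: [29, 45, 65]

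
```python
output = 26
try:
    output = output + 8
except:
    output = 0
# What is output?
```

Step-by-step execution trace:
1. output starts at 26.
2. try: `output = output + 8` → output = 34. No exception raised.
3. `except` is skipped.
Result: 34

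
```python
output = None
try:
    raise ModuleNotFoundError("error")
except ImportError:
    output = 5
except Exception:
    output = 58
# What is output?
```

Step-by-step execution trace:
1. `raise ModuleNotFoundError(...)` raises ModuleNotFoundError.
2. `except ImportError` matches (ModuleNotFoundError is a subclass of ImportError) → output = 5.
3. `except Exception` is not reached.
Result: 5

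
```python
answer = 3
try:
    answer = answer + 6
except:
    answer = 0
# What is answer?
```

Step-by-step execution trace:
1. answer starts at 3.
2. try: `answer = answer + 6` → answer = 9. No exception raised.
3. `except` is skipped.
Result: 9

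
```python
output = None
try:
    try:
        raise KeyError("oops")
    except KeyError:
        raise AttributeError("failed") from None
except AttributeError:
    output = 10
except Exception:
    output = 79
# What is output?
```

Step-by-step execution trace:
1. Inner try raises KeyError; inner `except KeyError` catches it.
2. `raise AttributeError(...) from None` raises AttributeError (from None suppresses __context__, but the active exception is still AttributeError).
3. Outer `except AttributeError` matches → output = 10.
4. `except Exception` is not reached.
Result: 10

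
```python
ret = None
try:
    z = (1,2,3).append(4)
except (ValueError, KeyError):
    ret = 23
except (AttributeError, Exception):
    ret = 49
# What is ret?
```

Step-by-step execution trace:
1. `z = (1,2,3).append(4)` raises AttributeError.
2. `except (ValueError, KeyError)` does not match AttributeError; skipped.
3. `except (AttributeError, Exception)` matches (AttributeError is in the tuple) → ret = 49.
Result: 49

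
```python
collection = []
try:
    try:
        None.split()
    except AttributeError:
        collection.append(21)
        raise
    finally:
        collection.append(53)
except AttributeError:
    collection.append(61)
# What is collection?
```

Step-by-step execution trace:
1. Inner try: `None.split()` raises AttributeError.
2. Inner `except AttributeError` matches → `collection.append(21)` → collection = [21].
3. bare `raise` re-raises AttributeError.
4. Inner `finally` runs during unwinding: `collection.append(53)` → collection = [21, 53].
5. Outer `except AttributeError` matches → `collection.append(61)` → collection = [21, 53, 61].
Result: [21, 53, 61]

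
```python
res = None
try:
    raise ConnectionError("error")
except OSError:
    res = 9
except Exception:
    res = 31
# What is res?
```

Step-by-step execution trace:
1. `raise ConnectionError(...)` raises ConnectionError.
2. `except OSError` matches (ConnectionError is a subclass of OSError) → res = 9.
3. `except Exception` is not reached.
Result: 9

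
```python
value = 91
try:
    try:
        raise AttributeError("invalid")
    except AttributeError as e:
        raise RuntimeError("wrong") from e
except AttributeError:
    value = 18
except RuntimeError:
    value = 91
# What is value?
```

Step-by-step execution trace:
1. Inner try raises AttributeError; inner `except AttributeError as e` catches it.
2. `raise RuntimeError(...) from e` raises RuntimeError (AttributeError is attached as __cause__, but only RuntimeError is active).
3. Outer `except AttributeError` does not match RuntimeError; skipped.
4. Outer `except RuntimeError` matches → value = 91.
Result: 91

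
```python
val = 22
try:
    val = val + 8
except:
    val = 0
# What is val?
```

Step-by-step execution trace:
1. val starts at 22.
2. try: `val = val + 8` → val = 30. No exception raised.
3. `except` is skipped.
Result: 30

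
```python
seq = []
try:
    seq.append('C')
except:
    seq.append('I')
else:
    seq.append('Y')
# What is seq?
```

Step-by-step execution trace:
1. try: `seq.append('C')` → seq = ['C']. No exception raised.
2. `except` is skipped.
3. `else` runs (try completed without exception): `seq.append('Y')` → seq = ['C', 'Y'].
Result: ['C', 'Y']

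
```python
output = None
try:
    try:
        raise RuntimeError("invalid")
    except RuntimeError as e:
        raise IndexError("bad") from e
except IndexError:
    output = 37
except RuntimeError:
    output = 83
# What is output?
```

Step-by-step execution trace:
1. Inner try raises RuntimeError; inner `except RuntimeError as e` catches it.
2. `raise IndexError(...) from e` raises IndexError (RuntimeError is attached as __cause__, but only IndexError is active).
3. Outer `except IndexError` matches → output = 37.
4. `except RuntimeError` is not reached.
Result: 37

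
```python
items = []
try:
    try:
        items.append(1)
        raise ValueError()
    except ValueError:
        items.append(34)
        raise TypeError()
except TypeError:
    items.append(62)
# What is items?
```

Step-by-step execution trace:
1. Inner try: `items.append(1)` → items = [1].
2. `raise ValueError()` raises ValueError.
3. Inner `except ValueError` matches → `items.append(34)` → items = [1, 34].
4. `raise TypeError()` raises TypeError; propagates to outer try.
5. Outer `except TypeError` matches → `items.append(62)` → items = [1, 34, 62].
Result: [1, 34, 62]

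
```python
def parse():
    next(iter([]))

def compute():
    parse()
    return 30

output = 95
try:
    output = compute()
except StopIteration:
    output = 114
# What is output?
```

Step-by-step execution trace:
1. output starts at 95.
2. try: `compute()` calls `parse()`.
3. `parse()` evaluates `next(iter([]))`, which raises StopIteration; it propagates through compute (uncaught).
4. `return 30` in compute is not reached; the assignment to output does not complete.
5. `except StopIteration` matches → output = 114.
Result: 114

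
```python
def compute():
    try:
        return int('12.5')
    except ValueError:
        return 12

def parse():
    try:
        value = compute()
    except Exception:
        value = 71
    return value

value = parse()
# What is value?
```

Step-by-step execution trace:
1. `parse()` calls `compute()`.
2. In compute: `int('12.5')` raises ValueError; `except ValueError` catches it → returns 12.
3. In parse: `value = compute()` → value = 12. No exception reaches parse.
4. `except Exception` is skipped; parse returns 12.
5. value = 12.
Result: 12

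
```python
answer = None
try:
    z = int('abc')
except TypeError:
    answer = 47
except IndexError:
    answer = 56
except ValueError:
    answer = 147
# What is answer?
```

Step-by-step execution trace:
1. `z = int('abc')` raises ValueError.
2. `except TypeError` does not match ValueError; skipped.
3. `except IndexError` does not match ValueError; skipped.
4. `except ValueError` matches → answer = 147.
Result: 147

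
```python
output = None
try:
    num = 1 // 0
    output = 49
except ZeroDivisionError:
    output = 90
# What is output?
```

Step-by-step execution trace:
1. `num = 1 // 0` raises ZeroDivisionError.
2. `output = 49` is not reached.
3. `except ZeroDivisionError` matches → output = 90.
Result: 90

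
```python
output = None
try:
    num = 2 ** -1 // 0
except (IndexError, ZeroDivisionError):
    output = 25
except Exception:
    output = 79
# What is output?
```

Step-by-step execution trace:
1. `num = 2 ** -1 // 0` raises ZeroDivisionError.
2. `except (IndexError, ZeroDivisionError)` matches (ZeroDivisionError is in the tuple) → output = 25.
3. `except Exception` is not reached.
Result: 25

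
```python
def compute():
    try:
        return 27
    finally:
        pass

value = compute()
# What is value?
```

Step-by-step execution trace:
1. `compute()` enters try: `return 27` sets pending return value 27.
2. Before returning, `finally: pass` runs (no effect).
3. compute() returns 27 → value = 27.
Result: 27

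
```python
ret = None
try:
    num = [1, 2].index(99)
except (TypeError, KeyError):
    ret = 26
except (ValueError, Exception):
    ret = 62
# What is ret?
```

Step-by-step execution trace:
1. `num = [1, 2].index(99)` raises ValueError.
2. `except (TypeError, KeyError)` does not match ValueError; skipped.
3. `except (ValueError, Exception)` matches (ValueError is in the tuple) → ret = 62.
Result: 62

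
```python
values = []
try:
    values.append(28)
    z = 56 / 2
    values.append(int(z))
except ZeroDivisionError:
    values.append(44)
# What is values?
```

Step-by-step execution trace:
1. try: `values.append(28)` → values = [28].
2. `z = 56 / 2` → z = 28.0. No exception raised.
3. `values.append(int(z))` → values = [28, 28].
4. `except ZeroDivisionError` is skipped (no exception was raised).
Result: [28, 28]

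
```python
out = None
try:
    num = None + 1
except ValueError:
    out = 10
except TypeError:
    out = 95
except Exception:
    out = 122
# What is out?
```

Step-by-step execution trace:
1. `num = None + 1` raises TypeError.
2. `except ValueError` does not match TypeError; skipped.
3. `except TypeError` matches → out = 95.
4. Remaining except clauses are skipped.
Result: 95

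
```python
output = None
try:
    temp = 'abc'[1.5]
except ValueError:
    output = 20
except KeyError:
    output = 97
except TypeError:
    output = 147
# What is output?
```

Step-by-step execution trace:
1. `temp = 'abc'[1.5]` raises TypeError.
2. `except ValueError` does not match TypeError; skipped.
3. `except KeyError` does not match TypeError; skipped.
4. `except TypeError` matches → output = 147.
Result: 147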